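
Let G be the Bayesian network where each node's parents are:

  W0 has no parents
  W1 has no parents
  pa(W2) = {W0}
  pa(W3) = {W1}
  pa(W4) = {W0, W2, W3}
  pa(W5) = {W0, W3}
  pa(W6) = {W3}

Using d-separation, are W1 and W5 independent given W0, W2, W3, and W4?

Yes

We examine all 3 paths between W1 and W5:
  1. W1 → W3 → W4 ← W2 ← W0 → W5 — W3:chain[blocks]; W4:collider[open]; W2:chain[blocks]; W0:fork[blocks] ⇒ blocked
  2. W1 → W3 → W4 ← W0 → W5 — W3:chain[blocks]; W4:collider[open]; W0:fork[blocks] ⇒ blocked
  3. W1 → W3 → W5 — W3:chain[blocks] ⇒ blocked
All paths are blocked; W1 ⊥ W5 | {W0, W2, W3, W4} holds.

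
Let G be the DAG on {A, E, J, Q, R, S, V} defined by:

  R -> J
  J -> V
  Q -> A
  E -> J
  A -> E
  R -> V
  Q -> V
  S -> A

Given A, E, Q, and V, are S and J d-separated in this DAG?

Enumerating the 3 paths from S to J and testing each for blocking by {A, E, Q, V}:
Path 1: S → A ← Q → V ← R → J
  Q is a fork here and Q is conditioned on, so the path is blocked at Q.
Path 2: S → A ← Q → V ← J
  Q is a fork here and Q is conditioned on, so the path is blocked at Q.
Path 3: S → A → E → J
  A is a chain here and A is conditioned on, so the path is blocked at A.
All paths are blocked; S ⊥ J | {A, E, Q, V} holds.

Yes — S and J are d-separated given {A, E, Q, V}.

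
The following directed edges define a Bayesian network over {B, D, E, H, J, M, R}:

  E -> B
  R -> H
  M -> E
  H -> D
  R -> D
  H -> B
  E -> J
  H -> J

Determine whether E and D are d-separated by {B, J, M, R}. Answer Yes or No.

No

There are 4 undirected paths between E and D; checking each against the conditioning set {B, J, M, R}:
Path 1: E → B ← H → D
  B is a collider and B is conditioned on, which opens it; H is a fork and H is not conditioned on — no node blocks this path, so it is active.
Path 2: E → B ← H ← R → D
  R is a fork here and R is conditioned on, so the path is blocked at R.
Path 3: E → J ← H → D
  J is a collider and J is conditioned on, which opens it; H is a fork and H is not conditioned on — no node blocks this path, so it is active.
Path 4: E → J ← H ← R → D
  R is a fork here and R is conditioned on, so the path is blocked at R.
Since the path E → B ← H → D is active, E and D are not d-separated given {B, J, M, R}.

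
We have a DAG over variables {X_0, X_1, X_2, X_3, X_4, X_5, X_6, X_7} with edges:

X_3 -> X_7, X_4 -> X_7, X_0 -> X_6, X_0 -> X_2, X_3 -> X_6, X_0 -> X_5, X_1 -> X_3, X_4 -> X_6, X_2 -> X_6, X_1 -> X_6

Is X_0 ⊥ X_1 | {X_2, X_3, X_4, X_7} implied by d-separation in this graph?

There are 6 undirected paths between X_0 and X_1; checking each against the conditioning set {X_2, X_3, X_4, X_7}:
Path 1: X_0 → X_6 ← X_4 → X_7 ← X_3 ← X_1
  X_6 is a collider here and neither X_6 nor any of its descendants is conditioned on, so the collider stays closed — the path is blocked at X_6.
Path 2: X_0 → X_6 ← X_1
  X_6 is a collider here and neither X_6 nor any of its descendants is conditioned on, so the collider stays closed — the path is blocked at X_6.
Path 3: X_0 → X_6 ← X_3 ← X_1
  X_6 is a collider here and neither X_6 nor any of its descendants is conditioned on, so the collider stays closed — the path is blocked at X_6.
Path 4: X_0 → X_2 → X_6 ← X_4 → X_7 ← X_3 ← X_1
  X_2 is a chain here and X_2 is conditioned on, so the path is blocked at X_2.
Path 5: X_0 → X_2 → X_6 ← X_1
  X_2 is a chain here and X_2 is conditioned on, so the path is blocked at X_2.
Path 6: X_0 → X_2 → X_6 ← X_3 ← X_1
  X_2 is a chain here and X_2 is conditioned on, so the path is blocked at X_2.
Every path is blocked, so X_0 and X_1 are d-separated given {X_2, X_3, X_4, X_7}.

Yes — X_0 and X_1 are d-separated given {X_2, X_3, X_4, X_7}.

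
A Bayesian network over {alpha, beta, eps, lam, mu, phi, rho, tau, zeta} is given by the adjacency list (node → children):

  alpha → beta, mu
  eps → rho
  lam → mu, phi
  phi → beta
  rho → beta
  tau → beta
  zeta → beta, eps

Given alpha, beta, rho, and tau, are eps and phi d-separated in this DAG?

4 paths connect eps and phi; each must be blocked for d-separation to hold:
Path 1: eps ← zeta → beta ← phi
  zeta is a fork and zeta is not conditioned on; beta is a collider and beta is conditioned on, which opens it — no node blocks this path, so it is active.
Path 2: eps ← zeta → beta ← alpha → mu ← lam → phi
  alpha is a fork here and alpha is conditioned on, so the path is blocked at alpha.
Path 3: eps → rho → beta ← phi
  rho is a chain here and rho is conditioned on, so the path is blocked at rho.
Path 4: eps → rho → beta ← alpha → mu ← lam → phi
  rho is a chain here and rho is conditioned on, so the path is blocked at rho.
Because an active path exists, eps and phi are not d-separated.

No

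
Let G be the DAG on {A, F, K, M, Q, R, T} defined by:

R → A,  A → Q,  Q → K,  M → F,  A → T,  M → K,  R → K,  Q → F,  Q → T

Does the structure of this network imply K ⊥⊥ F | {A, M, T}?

There are 4 undirected paths between K and F; checking each against the conditioning set {A, M, T}:
Path 1: K ← R → A → T ← Q → F
  A is a chain here and A is conditioned on, so the path is blocked at A.
Path 2: K ← R → A → Q → F
  A is a chain here and A is conditioned on, so the path is blocked at A.
Path 3: K ← Q → F
  Q is a fork and Q is not conditioned on — no node blocks this path, so it is active.
Path 4: K ← M → F
  M is a fork here and M is conditioned on, so the path is blocked at M.
At least one path is unblocked, so d-separation fails.

No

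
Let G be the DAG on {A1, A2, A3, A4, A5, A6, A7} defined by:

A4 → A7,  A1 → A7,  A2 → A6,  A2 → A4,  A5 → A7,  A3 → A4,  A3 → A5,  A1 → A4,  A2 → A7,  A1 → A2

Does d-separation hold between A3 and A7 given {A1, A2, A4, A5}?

Enumerating the 6 paths from A3 to A7 and testing each for blocking by {A1, A2, A4, A5}:
Path 1: A3 → A4 ← A1 → A7
  A1 is a fork here and A1 is conditioned on, so the path is blocked at A1.
Path 2: A3 → A4 ← A1 → A2 → A7
  A1 is a fork here and A1 is conditioned on, so the path is blocked at A1.
Path 3: A3 → A4 → A7
  A4 is a chain here and A4 is conditioned on, so the path is blocked at A4.
Path 4: A3 → A4 ← A2 ← A1 → A7
  A2 is a chain here and A2 is conditioned on, so the path is blocked at A2.
Path 5: A3 → A4 ← A2 → A7
  A2 is a fork here and A2 is conditioned on, so the path is blocked at A2.
Path 6: A3 → A5 → A7
  A5 is a chain here and A5 is conditioned on, so the path is blocked at A5.
Every path is blocked, so A3 and A7 are d-separated given {A1, A2, A4, A5}.

Yes — A3 and A7 are d-separated given {A1, A2, A4, A5}.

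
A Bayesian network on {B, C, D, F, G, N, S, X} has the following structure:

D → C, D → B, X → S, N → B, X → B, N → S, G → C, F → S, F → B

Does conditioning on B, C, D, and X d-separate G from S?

Yes

Enumerating the 3 paths from G to S and testing each for blocking by {B, C, D, X}:
Path 1: G → C ← D → B ← F → S
  D is a fork here and D is conditioned on, so the path is blocked at D.
Path 2: G → C ← D → B ← N → S
  D is a fork here and D is conditioned on, so the path is blocked at D.
Path 3: G → C ← D → B ← X → S
  D is a fork here and D is conditioned on, so the path is blocked at D.
Since every path is blocked, d-separation holds.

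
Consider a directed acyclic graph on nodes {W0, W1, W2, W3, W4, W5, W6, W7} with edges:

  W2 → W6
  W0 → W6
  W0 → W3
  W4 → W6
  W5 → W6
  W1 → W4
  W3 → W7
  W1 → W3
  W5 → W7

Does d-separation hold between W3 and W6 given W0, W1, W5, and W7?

Yes

3 paths connect W3 and W6; each must be blocked for d-separation to hold:
  1. W3 ← W0 → W6 — W0:fork[blocks] ⇒ blocked
  2. W3 ← W1 → W4 → W6 — W1:fork[blocks]; W4:chain[open] ⇒ blocked
  3. W3 → W7 ← W5 → W6 — W7:collider[open]; W5:fork[blocks] ⇒ blocked
Every path is blocked, so W3 and W6 are d-separated given {W0, W1, W5, W7}.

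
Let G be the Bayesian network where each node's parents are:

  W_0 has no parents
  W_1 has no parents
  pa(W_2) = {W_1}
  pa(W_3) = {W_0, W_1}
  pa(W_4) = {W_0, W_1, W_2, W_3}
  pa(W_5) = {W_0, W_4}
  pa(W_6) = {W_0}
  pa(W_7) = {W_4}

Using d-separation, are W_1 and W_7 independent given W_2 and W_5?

No

5 paths connect W_1 and W_7; each must be blocked for d-separation to hold:
Path 1: W_1 → W_3 ← W_0 → W_5 ← W_4 → W_7
  W_3 is a collider and its descendant W_5 is conditioned on, which opens it; W_0 is a fork and W_0 is not conditioned on; W_5 is a collider and W_5 is conditioned on, which opens it; W_4 is a fork and W_4 is not conditioned on — no node blocks this path, so it is active.
Path 2: W_1 → W_3 ← W_0 → W_4 → W_7
  W_3 is a collider and its descendant W_5 is conditioned on, which opens it; W_0 is a fork and W_0 is not conditioned on; W_4 is a chain and W_4 is not conditioned on — no node blocks this path, so it is active.
Path 3: W_1 → W_3 → W_4 → W_7
  W_3 is a chain and W_3 is not conditioned on; W_4 is a chain and W_4 is not conditioned on — no node blocks this path, so it is active.
Path 4: W_1 → W_2 → W_4 → W_7
  W_2 is a chain here and W_2 is conditioned on, so the path is blocked at W_2.
Path 5: W_1 → W_4 → W_7
  W_4 is a chain and W_4 is not conditioned on — no node blocks this path, so it is active.
At least one path is unblocked, so d-separation fails.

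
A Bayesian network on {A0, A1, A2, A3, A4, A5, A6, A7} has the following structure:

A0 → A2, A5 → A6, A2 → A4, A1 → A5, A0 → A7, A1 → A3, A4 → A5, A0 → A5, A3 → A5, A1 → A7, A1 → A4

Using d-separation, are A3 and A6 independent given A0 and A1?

No — A3 and A6 are not d-separated given {A0, A1}.

Enumerating the 6 paths from A3 to A6 and testing each for blocking by {A0, A1}:
Path 1: A3 → A5 → A6
  A5 is a chain and A5 is not conditioned on — no node blocks this path, so it is active.
Path 2: A3 ← A1 → A7 ← A0 → A5 → A6
  A1 is a fork here and A1 is conditioned on, so the path is blocked at A1.
Path 3: A3 ← A1 → A7 ← A0 → A2 → A4 → A5 → A6
  A1 is a fork here and A1 is conditioned on, so the path is blocked at A1.
Path 4: A3 ← A1 → A5 → A6
  A1 is a fork here and A1 is conditioned on, so the path is blocked at A1.
Path 5: A3 ← A1 → A4 → A5 → A6
  A1 is a fork here and A1 is conditioned on, so the path is blocked at A1.
Path 6: A3 ← A1 → A4 ← A2 ← A0 → A5 → A6
  A1 is a fork here and A1 is conditioned on, so the path is blocked at A1.
Since the path A3 → A5 → A6 is active, A3 and A6 are not d-separated given {A0, A1}.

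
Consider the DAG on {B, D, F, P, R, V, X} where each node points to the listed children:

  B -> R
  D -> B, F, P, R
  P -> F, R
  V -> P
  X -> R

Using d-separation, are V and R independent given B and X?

No — V and R are not d-separated given {B, X}.

Enumerating the 5 paths from V to R and testing each for blocking by {B, X}:
Path 1: V → P ← D → B → R
  P is a collider here and neither P nor any of its descendants is conditioned on, so the collider stays closed — the path is blocked at P.
Path 2: V → P ← D → R
  P is a collider here and neither P nor any of its descendants is conditioned on, so the collider stays closed — the path is blocked at P.
Path 3: V → P → R
  P is a chain and P is not conditioned on — no node blocks this path, so it is active.
Path 4: V → P → F ← D → B → R
  F is a collider here and neither F nor any of its descendants is conditioned on, so the collider stays closed — the path is blocked at F.
Path 5: V → P → F ← D → R
  F is a collider here and neither F nor any of its descendants is conditioned on, so the collider stays closed — the path is blocked at F.
At least one path is unblocked, so d-separation fails.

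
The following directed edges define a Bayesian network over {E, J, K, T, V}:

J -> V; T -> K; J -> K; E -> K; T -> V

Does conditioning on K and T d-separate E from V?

There are 2 undirected paths between E and V; checking each against the conditioning set {K, T}:
  1. E → K ← J → V — K:collider[open]; J:fork[open] ⇒ active
  2. E → K ← T → V — K:collider[open]; T:fork[blocks] ⇒ blocked
At least one path is unblocked, so d-separation fails.

No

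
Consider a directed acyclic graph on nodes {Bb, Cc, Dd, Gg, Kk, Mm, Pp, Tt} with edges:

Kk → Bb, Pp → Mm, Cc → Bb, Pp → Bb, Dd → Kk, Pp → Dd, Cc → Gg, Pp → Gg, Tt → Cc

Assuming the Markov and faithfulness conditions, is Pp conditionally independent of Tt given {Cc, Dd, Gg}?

Yes — Pp and Tt are d-separated given {Cc, Dd, Gg}.

We examine all 3 paths between Pp and Tt:
  1. Pp → Bb ← Cc ← Tt — Bb:collider[blocks]; Cc:chain[blocks] ⇒ blocked
  2. Pp → Dd → Kk → Bb ← Cc ← Tt — Dd:chain[blocks]; Kk:chain[open]; Bb:collider[blocks]; Cc:chain[blocks] ⇒ blocked
  3. Pp → Gg ← Cc ← Tt — Gg:collider[open]; Cc:chain[blocks] ⇒ blocked
Every path is blocked, so Pp and Tt are d-separated given {Cc, Dd, Gg}.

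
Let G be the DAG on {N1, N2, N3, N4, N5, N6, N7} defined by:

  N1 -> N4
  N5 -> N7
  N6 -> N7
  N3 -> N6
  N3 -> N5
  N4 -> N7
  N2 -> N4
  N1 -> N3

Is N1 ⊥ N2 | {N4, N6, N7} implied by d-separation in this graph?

3 paths connect N1 and N2; each must be blocked for d-separation to hold:
  1. N1 → N4 ← N2 — N4:collider[open] ⇒ active
  2. N1 → N3 → N5 → N7 ← N4 ← N2 — N3:chain[open]; N5:chain[open]; N7:collider[open]; N4:chain[blocks] ⇒ blocked
  3. N1 → N3 → N6 → N7 ← N4 ← N2 — N3:chain[open]; N6:chain[blocks]; N7:collider[open]; N4:chain[blocks] ⇒ blocked
Since the path N1 → N4 ← N2 is active, N1 and N2 are not d-separated given {N4, N6, N7}.

No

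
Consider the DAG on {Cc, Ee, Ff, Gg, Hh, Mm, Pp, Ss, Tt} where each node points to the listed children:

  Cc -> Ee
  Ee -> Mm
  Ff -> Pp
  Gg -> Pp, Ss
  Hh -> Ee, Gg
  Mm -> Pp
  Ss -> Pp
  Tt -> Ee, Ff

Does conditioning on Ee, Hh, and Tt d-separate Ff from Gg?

6 paths connect Ff and Gg; each must be blocked for d-separation to hold:
Path 1: Ff → Pp ← Mm ← Ee ← Hh → Gg
  Pp is a collider here and neither Pp nor any of its descendants is conditioned on, so the collider stays closed — the path is blocked at Pp.
Path 2: Ff → Pp ← Ss ← Gg
  Pp is a collider here and neither Pp nor any of its descendants is conditioned on, so the collider stays closed — the path is blocked at Pp.
Path 3: Ff → Pp ← Gg
  Pp is a collider here and neither Pp nor any of its descendants is conditioned on, so the collider stays closed — the path is blocked at Pp.
Path 4: Ff ← Tt → Ee → Mm → Pp ← Ss ← Gg
  Tt is a fork here and Tt is conditioned on, so the path is blocked at Tt.
Path 5: Ff ← Tt → Ee → Mm → Pp ← Gg
  Tt is a fork here and Tt is conditioned on, so the path is blocked at Tt.
Path 6: Ff ← Tt → Ee ← Hh → Gg
  Tt is a fork here and Tt is conditioned on, so the path is blocked at Tt.
Since every path is blocked, d-separation holds.

Yes — Ff and Gg are d-separated given {Ee, Hh, Tt}.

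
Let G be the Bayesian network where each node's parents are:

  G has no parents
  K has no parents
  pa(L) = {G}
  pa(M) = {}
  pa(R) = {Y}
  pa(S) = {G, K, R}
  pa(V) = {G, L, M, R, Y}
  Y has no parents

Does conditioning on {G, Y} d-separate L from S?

We examine all 6 paths between L and S:
Path 1: L ← G → V ← Y → R → S
  G is a fork here and G is conditioned on, so the path is blocked at G.
Path 2: L ← G → V ← R → S
  G is a fork here and G is conditioned on, so the path is blocked at G.
Path 3: L ← G → S
  G is a fork here and G is conditioned on, so the path is blocked at G.
Path 4: L → V ← Y → R → S
  V is a collider here and neither V nor any of its descendants is conditioned on, so the collider stays closed — the path is blocked at V.
Path 5: L → V ← G → S
  V is a collider here and neither V nor any of its descendants is conditioned on, so the collider stays closed — the path is blocked at V.
Path 6: L → V ← R → S
  V is a collider here and neither V nor any of its descendants is conditioned on, so the collider stays closed — the path is blocked at V.
Since every path is blocked, d-separation holds.

Yes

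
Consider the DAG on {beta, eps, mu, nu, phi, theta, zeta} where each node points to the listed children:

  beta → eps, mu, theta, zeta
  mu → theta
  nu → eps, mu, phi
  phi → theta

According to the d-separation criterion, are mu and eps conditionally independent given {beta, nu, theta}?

Yes

We examine all 6 paths between mu and eps:
  1. mu ← nu → eps — nu:fork[blocks] ⇒ blocked
  2. mu ← nu → phi → theta ← beta → eps — nu:fork[blocks]; phi:chain[open]; theta:collider[open]; beta:fork[blocks] ⇒ blocked
  3. mu ← beta → eps — beta:fork[blocks] ⇒ blocked
  4. mu ← beta → theta ← phi ← nu → eps — beta:fork[blocks]; theta:collider[open]; phi:chain[open]; nu:fork[blocks] ⇒ blocked
  5. mu → theta ← beta → eps — theta:collider[open]; beta:fork[blocks] ⇒ blocked
  6. mu → theta ← phi ← nu → eps — theta:collider[open]; phi:chain[open]; nu:fork[blocks] ⇒ blocked
Since every path is blocked, d-separation holds.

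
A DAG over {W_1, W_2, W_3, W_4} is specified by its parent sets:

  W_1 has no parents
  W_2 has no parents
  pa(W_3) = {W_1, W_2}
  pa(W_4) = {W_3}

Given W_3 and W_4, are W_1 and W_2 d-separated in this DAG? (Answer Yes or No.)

Only one path connects W_1 and W_2:
  1. W_1 → W_3 ← W_2 — W_3:collider[open] ⇒ active
Because an active path exists, W_1 and W_2 are not d-separated.

No — W_1 and W_2 are not d-separated given {W_3, W_4}.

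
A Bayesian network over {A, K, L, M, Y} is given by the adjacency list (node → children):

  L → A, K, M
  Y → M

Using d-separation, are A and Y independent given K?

Yes

There is one path between A and Y:
Path 1: A ← L → M ← Y
  M is a collider here and neither M nor any of its descendants is conditioned on, so the collider stays closed — the path is blocked at M.
Every path is blocked, so A and Y are d-separated given {K}.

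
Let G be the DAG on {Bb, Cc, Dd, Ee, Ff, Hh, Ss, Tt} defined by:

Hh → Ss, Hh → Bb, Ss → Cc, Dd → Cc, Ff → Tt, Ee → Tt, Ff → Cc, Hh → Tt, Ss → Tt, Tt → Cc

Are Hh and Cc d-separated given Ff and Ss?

We examine all 6 paths between Hh and Cc:
Path 1: Hh → Tt ← Ff → Cc
  Tt is a collider here and neither Tt nor any of its descendants is conditioned on, so the collider stays closed — the path is blocked at Tt.
Path 2: Hh → Tt → Cc
  Tt is a chain and Tt is not conditioned on — no node blocks this path, so it is active.
Path 3: Hh → Tt ← Ss → Cc
  Tt is a collider here and neither Tt nor any of its descendants is conditioned on, so the collider stays closed — the path is blocked at Tt.
Path 4: Hh → Ss → Tt ← Ff → Cc
  Ss is a chain here and Ss is conditioned on, so the path is blocked at Ss.
Path 5: Hh → Ss → Tt → Cc
  Ss is a chain here and Ss is conditioned on, so the path is blocked at Ss.
Path 6: Hh → Ss → Cc
  Ss is a chain here and Ss is conditioned on, so the path is blocked at Ss.
At least one path is unblocked, so d-separation fails.

No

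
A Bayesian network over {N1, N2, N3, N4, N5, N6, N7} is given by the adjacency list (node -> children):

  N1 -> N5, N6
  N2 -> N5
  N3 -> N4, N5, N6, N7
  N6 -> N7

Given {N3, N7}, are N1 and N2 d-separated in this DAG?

3 paths connect N1 and N2; each must be blocked for d-separation to hold:
Path 1: N1 → N5 ← N2
  N5 is a collider here and neither N5 nor any of its descendants is conditioned on, so the collider stays closed — the path is blocked at N5.
Path 2: N1 → N6 ← N3 → N5 ← N2
  N3 is a fork here and N3 is conditioned on, so the path is blocked at N3.
Path 3: N1 → N6 → N7 ← N3 → N5 ← N2
  N3 is a fork here and N3 is conditioned on, so the path is blocked at N3.
Since every path is blocked, d-separation holds.

Yes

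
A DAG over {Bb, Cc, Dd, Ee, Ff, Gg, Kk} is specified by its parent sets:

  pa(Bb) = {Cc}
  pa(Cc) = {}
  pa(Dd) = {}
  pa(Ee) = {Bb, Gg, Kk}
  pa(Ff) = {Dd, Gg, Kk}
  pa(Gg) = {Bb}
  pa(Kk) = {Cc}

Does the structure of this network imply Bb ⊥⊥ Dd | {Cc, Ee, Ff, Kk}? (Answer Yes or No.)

No

6 paths connect Bb and Dd; each must be blocked for d-separation to hold:
Path 1: Bb ← Cc → Kk → Ff ← Dd
  Cc is a fork here and Cc is conditioned on, so the path is blocked at Cc.
Path 2: Bb ← Cc → Kk → Ee ← Gg → Ff ← Dd
  Cc is a fork here and Cc is conditioned on, so the path is blocked at Cc.
Path 3: Bb → Gg → Ff ← Dd
  Gg is a chain and Gg is not conditioned on; Ff is a collider and Ff is conditioned on, which opens it — no node blocks this path, so it is active.
Path 4: Bb → Gg → Ee ← Kk → Ff ← Dd
  Kk is a fork here and Kk is conditioned on, so the path is blocked at Kk.
Path 5: Bb → Ee ← Kk → Ff ← Dd
  Kk is a fork here and Kk is conditioned on, so the path is blocked at Kk.
Path 6: Bb → Ee ← Gg → Ff ← Dd
  Ee is a collider and Ee is conditioned on, which opens it; Gg is a fork and Gg is not conditioned on; Ff is a collider and Ff is conditioned on, which opens it — no node blocks this path, so it is active.
Because an active path exists, Bb and Dd are not d-separated.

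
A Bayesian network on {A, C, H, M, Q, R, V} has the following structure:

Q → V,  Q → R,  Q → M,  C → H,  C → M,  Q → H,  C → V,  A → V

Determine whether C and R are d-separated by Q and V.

We examine all 3 paths between C and R:
  1. C → M ← Q → R — M:collider[blocks]; Q:fork[blocks] ⇒ blocked
  2. C → V ← Q → R — V:collider[open]; Q:fork[blocks] ⇒ blocked
  3. C → H ← Q → R — H:collider[blocks]; Q:fork[blocks] ⇒ blocked
All paths are blocked; C ⊥ R | {Q, V} holds.

Yes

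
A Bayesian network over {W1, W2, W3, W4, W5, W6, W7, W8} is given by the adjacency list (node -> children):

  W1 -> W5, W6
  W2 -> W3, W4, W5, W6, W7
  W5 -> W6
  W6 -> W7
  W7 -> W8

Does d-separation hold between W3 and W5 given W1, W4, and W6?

We examine all 5 paths between W3 and W5:
Path 1: W3 ← W2 → W7 ← W6 ← W1 → W5
  W7 is a collider here and neither W7 nor any of its descendants is conditioned on, so the collider stays closed — the path is blocked at W7.
Path 2: W3 ← W2 → W7 ← W6 ← W5
  W7 is a collider here and neither W7 nor any of its descendants is conditioned on, so the collider stays closed — the path is blocked at W7.
Path 3: W3 ← W2 → W5
  W2 is a fork and W2 is not conditioned on — no node blocks this path, so it is active.
Path 4: W3 ← W2 → W6 ← W1 → W5
  W1 is a fork here and W1 is conditioned on, so the path is blocked at W1.
Path 5: W3 ← W2 → W6 ← W5
  W2 is a fork and W2 is not conditioned on; W6 is a collider and W6 is conditioned on, which opens it — no node blocks this path, so it is active.
Since the path W3 ← W2 → W5 is active, W3 and W5 are not d-separated given {W1, W4, W6}.

No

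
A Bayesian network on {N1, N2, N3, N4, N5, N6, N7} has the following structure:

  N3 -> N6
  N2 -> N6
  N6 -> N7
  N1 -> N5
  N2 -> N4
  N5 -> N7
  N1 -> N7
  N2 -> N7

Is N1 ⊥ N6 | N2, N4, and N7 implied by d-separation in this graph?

No — N1 and N6 are not d-separated given {N2, N4, N7}.

There are 4 undirected paths between N1 and N6; checking each against the conditioning set {N2, N4, N7}:
  1. N1 → N5 → N7 ← N6 — N5:chain[open]; N7:collider[open] ⇒ active
  2. N1 → N5 → N7 ← N2 → N6 — N5:chain[open]; N7:collider[open]; N2:fork[blocks] ⇒ blocked
  3. N1 → N7 ← N6 — N7:collider[open] ⇒ active
  4. N1 → N7 ← N2 → N6 — N7:collider[open]; N2:fork[blocks] ⇒ blocked
Because an active path exists, N1 and N6 are not d-separated.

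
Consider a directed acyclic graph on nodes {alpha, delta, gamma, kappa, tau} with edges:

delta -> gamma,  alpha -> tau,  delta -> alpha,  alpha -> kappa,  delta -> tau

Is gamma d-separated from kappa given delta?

Enumerating the 2 paths from gamma to kappa and testing each for blocking by {delta}:
  1. gamma ← delta → alpha → kappa — delta:fork[blocks]; alpha:chain[open] ⇒ blocked
  2. gamma ← delta → tau ← alpha → kappa — delta:fork[blocks]; tau:collider[blocks]; alpha:fork[open] ⇒ blocked
All paths are blocked; gamma ⊥ kappa | {delta} holds.

Yes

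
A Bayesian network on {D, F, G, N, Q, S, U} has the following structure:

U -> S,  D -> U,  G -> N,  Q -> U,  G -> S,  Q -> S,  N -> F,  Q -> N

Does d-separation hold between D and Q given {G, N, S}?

Enumerating the 3 paths from D to Q and testing each for blocking by {G, N, S}:
Path 1: D → U ← Q
  U is a collider and its descendant S is conditioned on, which opens it — no node blocks this path, so it is active.
Path 2: D → U → S ← Q
  U is a chain and U is not conditioned on; S is a collider and S is conditioned on, which opens it — no node blocks this path, so it is active.
Path 3: D → U → S ← G → N ← Q
  G is a fork here and G is conditioned on, so the path is blocked at G.
At least one path is unblocked, so d-separation fails.

No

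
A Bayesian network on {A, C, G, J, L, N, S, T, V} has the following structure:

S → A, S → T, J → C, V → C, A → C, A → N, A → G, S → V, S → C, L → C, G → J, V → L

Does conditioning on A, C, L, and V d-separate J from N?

Yes

There are 5 undirected paths between J and N; checking each against the conditioning set {A, C, L, V}:
  1. J → C ← A → N — C:collider[open]; A:fork[blocks] ⇒ blocked
  2. J → C ← L ← V ← S → A → N — C:collider[open]; L:chain[blocks]; V:chain[blocks]; S:fork[open]; A:chain[blocks] ⇒ blocked
  3. J → C ← S → A → N — C:collider[open]; S:fork[open]; A:chain[blocks] ⇒ blocked
  4. J → C ← V ← S → A → N — C:collider[open]; V:chain[blocks]; S:fork[open]; A:chain[blocks] ⇒ blocked
  5. J ← G ← A → N — G:chain[open]; A:fork[blocks] ⇒ blocked
All paths are blocked; J ⊥ N | {A, C, L, V} holds.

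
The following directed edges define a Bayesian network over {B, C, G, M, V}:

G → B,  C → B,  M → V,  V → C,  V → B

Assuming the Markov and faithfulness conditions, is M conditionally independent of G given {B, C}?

Enumerating the 2 paths from M to G and testing each for blocking by {B, C}:
  1. M → V → C → B ← G — V:chain[open]; C:chain[blocks]; B:collider[open] ⇒ blocked
  2. M → V → B ← G — V:chain[open]; B:collider[open] ⇒ active
Because an active path exists, M and G are not d-separated.

No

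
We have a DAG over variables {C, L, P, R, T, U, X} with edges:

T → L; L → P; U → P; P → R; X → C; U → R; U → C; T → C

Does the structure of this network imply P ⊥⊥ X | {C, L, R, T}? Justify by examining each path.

No — P and X are not d-separated given {C, L, R, T}.

3 paths connect P and X; each must be blocked for d-separation to hold:
  1. P → R ← U → C ← X — R:collider[open]; U:fork[open]; C:collider[open] ⇒ active
  2. P ← U → C ← X — U:fork[open]; C:collider[open] ⇒ active
  3. P ← L ← T → C ← X — L:chain[blocks]; T:fork[blocks]; C:collider[open] ⇒ blocked
At least one path is unblocked, so d-separation fails.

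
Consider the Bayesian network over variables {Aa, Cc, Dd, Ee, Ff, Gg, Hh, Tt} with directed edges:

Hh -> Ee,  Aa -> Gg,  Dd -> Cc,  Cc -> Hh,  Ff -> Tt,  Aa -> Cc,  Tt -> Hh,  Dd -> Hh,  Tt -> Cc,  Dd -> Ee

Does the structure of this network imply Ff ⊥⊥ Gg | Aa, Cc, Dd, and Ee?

We examine all 4 paths between Ff and Gg:
  1. Ff → Tt → Cc ← Aa → Gg — Tt:chain[open]; Cc:collider[open]; Aa:fork[blocks] ⇒ blocked
  2. Ff → Tt → Hh ← Cc ← Aa → Gg — Tt:chain[open]; Hh:collider[open]; Cc:chain[blocks]; Aa:fork[blocks] ⇒ blocked
  3. Ff → Tt → Hh ← Dd → Cc ← Aa → Gg — Tt:chain[open]; Hh:collider[open]; Dd:fork[blocks]; Cc:collider[open]; Aa:fork[blocks] ⇒ blocked
  4. Ff → Tt → Hh → Ee ← Dd → Cc ← Aa → Gg — Tt:chain[open]; Hh:chain[open]; Ee:collider[open]; Dd:fork[blocks]; Cc:collider[open]; Aa:fork[blocks] ⇒ blocked
Every path is blocked, so Ff and Gg are d-separated given {Aa, Cc, Dd, Ee}.

Yes — Ff and Gg are d-separated given {Aa, Cc, Dd, Ee}.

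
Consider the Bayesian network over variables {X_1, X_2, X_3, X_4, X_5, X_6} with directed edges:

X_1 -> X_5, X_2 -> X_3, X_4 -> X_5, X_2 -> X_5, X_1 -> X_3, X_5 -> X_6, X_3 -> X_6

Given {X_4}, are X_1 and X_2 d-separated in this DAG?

Yes

4 paths connect X_1 and X_2; each must be blocked for d-separation to hold:
Path 1: X_1 → X_3 → X_6 ← X_5 ← X_2
  X_6 is a collider here and neither X_6 nor any of its descendants is conditioned on, so the collider stays closed — the path is blocked at X_6.
Path 2: X_1 → X_3 ← X_2
  X_3 is a collider here and neither X_3 nor any of its descendants is conditioned on, so the collider stays closed — the path is blocked at X_3.
Path 3: X_1 → X_5 → X_6 ← X_3 ← X_2
  X_6 is a collider here and neither X_6 nor any of its descendants is conditioned on, so the collider stays closed — the path is blocked at X_6.
Path 4: X_1 → X_5 ← X_2
  X_5 is a collider here and neither X_5 nor any of its descendants is conditioned on, so the collider stays closed — the path is blocked at X_5.
Since every path is blocked, d-separation holds.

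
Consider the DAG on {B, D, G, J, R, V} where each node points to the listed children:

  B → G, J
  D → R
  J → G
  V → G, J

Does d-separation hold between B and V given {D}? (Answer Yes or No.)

Enumerating the 4 paths from B to V and testing each for blocking by {D}:
Path 1: B → J → G ← V
  G is a collider here and neither G nor any of its descendants is conditioned on, so the collider stays closed — the path is blocked at G.
Path 2: B → J ← V
  J is a collider here and neither J nor any of its descendants is conditioned on, so the collider stays closed — the path is blocked at J.
Path 3: B → G ← J ← V
  G is a collider here and neither G nor any of its descendants is conditioned on, so the collider stays closed — the path is blocked at G.
Path 4: B → G ← V
  G is a collider here and neither G nor any of its descendants is conditioned on, so the collider stays closed — the path is blocked at G.
All paths are blocked; B ⊥ V | {D} holds.

Yes — B and V are d-separated given {D}.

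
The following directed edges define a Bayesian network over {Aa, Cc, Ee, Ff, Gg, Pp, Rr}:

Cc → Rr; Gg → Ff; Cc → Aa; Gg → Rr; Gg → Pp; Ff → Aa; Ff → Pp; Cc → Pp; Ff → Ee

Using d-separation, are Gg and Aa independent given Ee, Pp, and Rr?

No

Enumerating the 6 paths from Gg to Aa and testing each for blocking by {Ee, Pp, Rr}:
Path 1: Gg → Rr ← Cc → Aa
  Rr is a collider and Rr is conditioned on, which opens it; Cc is a fork and Cc is not conditioned on — no node blocks this path, so it is active.
Path 2: Gg → Rr ← Cc → Pp ← Ff → Aa
  Rr is a collider and Rr is conditioned on, which opens it; Cc is a fork and Cc is not conditioned on; Pp is a collider and Pp is conditioned on, which opens it; Ff is a fork and Ff is not conditioned on — no node blocks this path, so it is active.
Path 3: Gg → Pp ← Cc → Aa
  Pp is a collider and Pp is conditioned on, which opens it; Cc is a fork and Cc is not conditioned on — no node blocks this path, so it is active.
Path 4: Gg → Pp ← Ff → Aa
  Pp is a collider and Pp is conditioned on, which opens it; Ff is a fork and Ff is not conditioned on — no node blocks this path, so it is active.
Path 5: Gg → Ff → Aa
  Ff is a chain and Ff is not conditioned on — no node blocks this path, so it is active.
Path 6: Gg → Ff → Pp ← Cc → Aa
  Ff is a chain and Ff is not conditioned on; Pp is a collider and Pp is conditioned on, which opens it; Cc is a fork and Cc is not conditioned on — no node blocks this path, so it is active.
Because an active path exists, Gg and Aa are not d-separated.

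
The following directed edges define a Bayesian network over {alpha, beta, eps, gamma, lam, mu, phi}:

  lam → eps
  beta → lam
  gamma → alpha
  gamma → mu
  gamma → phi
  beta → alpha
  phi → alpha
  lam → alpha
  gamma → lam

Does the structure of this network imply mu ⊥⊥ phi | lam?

We examine all 4 paths between mu and phi:
Path 1: mu ← gamma → lam → alpha ← phi
  lam is a chain here and lam is conditioned on, so the path is blocked at lam.
Path 2: mu ← gamma → lam ← beta → alpha ← phi
  alpha is a collider here and neither alpha nor any of its descendants is conditioned on, so the collider stays closed — the path is blocked at alpha.
Path 3: mu ← gamma → phi
  gamma is a fork and gamma is not conditioned on — no node blocks this path, so it is active.
Path 4: mu ← gamma → alpha ← phi
  alpha is a collider here and neither alpha nor any of its descendants is conditioned on, so the collider stays closed — the path is blocked at alpha.
At least one path is unblocked, so d-separation fails.

No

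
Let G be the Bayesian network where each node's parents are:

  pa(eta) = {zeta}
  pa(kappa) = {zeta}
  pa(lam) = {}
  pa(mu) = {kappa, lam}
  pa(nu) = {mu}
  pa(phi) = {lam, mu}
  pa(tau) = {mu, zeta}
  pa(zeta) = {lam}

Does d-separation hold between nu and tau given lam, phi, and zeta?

No — nu and tau are not d-separated given {lam, phi, zeta}.

There are 4 undirected paths between nu and tau; checking each against the conditioning set {lam, phi, zeta}:
Path 1: nu ← mu ← lam → zeta → tau
  lam is a fork here and lam is conditioned on, so the path is blocked at lam.
Path 2: nu ← mu → tau
  mu is a fork and mu is not conditioned on — no node blocks this path, so it is active.
Path 3: nu ← mu ← kappa ← zeta → tau
  zeta is a fork here and zeta is conditioned on, so the path is blocked at zeta.
Path 4: nu ← mu → phi ← lam → zeta → tau
  lam is a fork here and lam is conditioned on, so the path is blocked at lam.
Since the path nu ← mu → tau is active, nu and tau are not d-separated given {lam, phi, zeta}.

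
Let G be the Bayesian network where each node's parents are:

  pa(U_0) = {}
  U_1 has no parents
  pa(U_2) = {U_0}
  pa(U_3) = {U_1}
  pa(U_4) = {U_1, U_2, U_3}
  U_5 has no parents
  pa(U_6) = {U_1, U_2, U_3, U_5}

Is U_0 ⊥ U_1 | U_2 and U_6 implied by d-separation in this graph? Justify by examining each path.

Yes

We examine all 6 paths between U_0 and U_1:
Path 1: U_0 → U_2 → U_4 ← U_3 ← U_1
  U_2 is a chain here and U_2 is conditioned on, so the path is blocked at U_2.
Path 2: U_0 → U_2 → U_4 ← U_3 → U_6 ← U_1
  U_2 is a chain here and U_2 is conditioned on, so the path is blocked at U_2.
Path 3: U_0 → U_2 → U_4 ← U_1
  U_2 is a chain here and U_2 is conditioned on, so the path is blocked at U_2.
Path 4: U_0 → U_2 → U_6 ← U_3 → U_4 ← U_1
  U_2 is a chain here and U_2 is conditioned on, so the path is blocked at U_2.
Path 5: U_0 → U_2 → U_6 ← U_3 ← U_1
  U_2 is a chain here and U_2 is conditioned on, so the path is blocked at U_2.
Path 6: U_0 → U_2 → U_6 ← U_1
  U_2 is a chain here and U_2 is conditioned on, so the path is blocked at U_2.
Since every path is blocked, d-separation holds.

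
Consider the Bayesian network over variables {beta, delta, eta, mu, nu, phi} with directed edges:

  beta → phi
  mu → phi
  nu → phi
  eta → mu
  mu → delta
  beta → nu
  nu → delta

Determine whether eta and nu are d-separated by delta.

No

Enumerating the 3 paths from eta to nu and testing each for blocking by {delta}:
Path 1: eta → mu → phi ← beta → nu
  phi is a collider here and neither phi nor any of its descendants is conditioned on, so the collider stays closed — the path is blocked at phi.
Path 2: eta → mu → phi ← nu
  phi is a collider here and neither phi nor any of its descendants is conditioned on, so the collider stays closed — the path is blocked at phi.
Path 3: eta → mu → delta ← nu
  mu is a chain and mu is not conditioned on; delta is a collider and delta is conditioned on, which opens it — no node blocks this path, so it is active.
Because an active path exists, eta and nu are not d-separated.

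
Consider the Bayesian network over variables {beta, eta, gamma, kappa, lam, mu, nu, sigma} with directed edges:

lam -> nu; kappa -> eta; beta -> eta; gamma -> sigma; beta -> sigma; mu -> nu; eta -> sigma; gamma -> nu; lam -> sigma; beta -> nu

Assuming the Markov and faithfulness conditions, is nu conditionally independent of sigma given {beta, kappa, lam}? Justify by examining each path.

Enumerating the 4 paths from nu to sigma and testing each for blocking by {beta, kappa, lam}:
Path 1: nu ← beta → sigma
  beta is a fork here and beta is conditioned on, so the path is blocked at beta.
Path 2: nu ← beta → eta → sigma
  beta is a fork here and beta is conditioned on, so the path is blocked at beta.
Path 3: nu ← lam → sigma
  lam is a fork here and lam is conditioned on, so the path is blocked at lam.
Path 4: nu ← gamma → sigma
  gamma is a fork and gamma is not conditioned on — no node blocks this path, so it is active.
At least one path is unblocked, so d-separation fails.

No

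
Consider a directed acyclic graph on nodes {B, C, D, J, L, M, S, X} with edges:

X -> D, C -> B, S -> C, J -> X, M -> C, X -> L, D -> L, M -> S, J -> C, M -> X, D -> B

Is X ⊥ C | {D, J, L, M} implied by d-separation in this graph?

Yes

Enumerating the 5 paths from X to C and testing each for blocking by {D, J, L, M}:
Path 1: X ← M → C
  M is a fork here and M is conditioned on, so the path is blocked at M.
Path 2: X ← M → S → C
  M is a fork here and M is conditioned on, so the path is blocked at M.
Path 3: X → D → B ← C
  D is a chain here and D is conditioned on, so the path is blocked at D.
Path 4: X → L ← D → B ← C
  D is a fork here and D is conditioned on, so the path is blocked at D.
Path 5: X ← J → C
  J is a fork here and J is conditioned on, so the path is blocked at J.
Since every path is blocked, d-separation holds.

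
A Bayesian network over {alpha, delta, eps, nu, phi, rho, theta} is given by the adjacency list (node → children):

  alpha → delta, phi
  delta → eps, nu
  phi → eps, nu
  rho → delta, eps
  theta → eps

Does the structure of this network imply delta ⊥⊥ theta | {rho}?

We examine all 4 paths between delta and theta:
  1. delta ← alpha → phi → eps ← theta — alpha:fork[open]; phi:chain[open]; eps:collider[blocks] ⇒ blocked
  2. delta ← rho → eps ← theta — rho:fork[blocks]; eps:collider[blocks] ⇒ blocked
  3. delta → eps ← theta — eps:collider[blocks] ⇒ blocked
  4. delta → nu ← phi → eps ← theta — nu:collider[blocks]; phi:fork[open]; eps:collider[blocks] ⇒ blocked
Since every path is blocked, d-separation holds.

Yes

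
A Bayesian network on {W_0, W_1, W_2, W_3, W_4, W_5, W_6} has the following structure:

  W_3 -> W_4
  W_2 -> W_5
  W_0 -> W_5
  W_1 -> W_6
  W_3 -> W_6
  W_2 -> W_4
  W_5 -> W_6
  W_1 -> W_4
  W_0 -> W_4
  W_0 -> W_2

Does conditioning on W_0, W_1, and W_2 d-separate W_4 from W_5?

Yes

Enumerating the 6 paths from W_4 to W_5 and testing each for blocking by {W_0, W_1, W_2}:
Path 1: W_4 ← W_1 → W_6 ← W_5
  W_1 is a fork here and W_1 is conditioned on, so the path is blocked at W_1.
Path 2: W_4 ← W_3 → W_6 ← W_5
  W_6 is a collider here and neither W_6 nor any of its descendants is conditioned on, so the collider stays closed — the path is blocked at W_6.
Path 3: W_4 ← W_0 → W_2 → W_5
  W_0 is a fork here and W_0 is conditioned on, so the path is blocked at W_0.
Path 4: W_4 ← W_0 → W_5
  W_0 is a fork here and W_0 is conditioned on, so the path is blocked at W_0.
Path 5: W_4 ← W_2 ← W_0 → W_5
  W_2 is a chain here and W_2 is conditioned on, so the path is blocked at W_2.
Path 6: W_4 ← W_2 → W_5
  W_2 is a fork here and W_2 is conditioned on, so the path is blocked at W_2.
Every path is blocked, so W_4 and W_5 are d-separated given {W_0, W_1, W_2}.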